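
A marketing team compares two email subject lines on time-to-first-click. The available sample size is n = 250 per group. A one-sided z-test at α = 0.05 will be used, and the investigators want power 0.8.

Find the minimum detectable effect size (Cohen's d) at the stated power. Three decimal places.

Required noncentrality: δ = z_{0.05} + z_{0.20} = 1.645 + 0.842 = 2.486.
δ = d·√(n/2) ⇒ d = δ/√(n/2) = 2.486/√(250/2) = 0.2224.

d ≈ 0.222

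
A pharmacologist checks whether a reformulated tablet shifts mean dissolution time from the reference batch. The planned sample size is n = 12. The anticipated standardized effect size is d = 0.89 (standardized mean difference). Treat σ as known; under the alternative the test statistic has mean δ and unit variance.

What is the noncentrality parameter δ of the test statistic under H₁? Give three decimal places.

δ = d·√n = 0.89 × √12 = 3.0831

δ ≈ 3.083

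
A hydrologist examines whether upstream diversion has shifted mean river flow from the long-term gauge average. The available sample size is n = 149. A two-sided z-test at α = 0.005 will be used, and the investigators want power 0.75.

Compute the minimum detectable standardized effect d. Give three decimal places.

Need Φ(δ − 2.807) = 0.75, so δ = 2.807 + 0.674 = 3.482.
(Lower-tail contribution to power is negligible for δ > 0.)
δ = d·√n ⇒ d = δ/√n = 3.482/√149 = 0.2852.

d ≈ 0.285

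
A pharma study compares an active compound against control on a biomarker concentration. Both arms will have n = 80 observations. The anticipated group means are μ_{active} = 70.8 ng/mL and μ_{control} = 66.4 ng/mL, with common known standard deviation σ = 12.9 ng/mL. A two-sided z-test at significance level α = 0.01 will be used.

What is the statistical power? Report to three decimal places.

Standardized effect: d = |μ_{active} − μ_{control}| / σ = |70.8 − 66.4| / 12.9 = 0.3411
Noncentrality parameter: δ = d·√(n/2) = 0.3411 × √(80/2) = 2.1572
Critical value for a two-sided test at α = 0.01: z_{α/2} = 2.576.
Power = Φ(δ − 2.576) + Φ(−δ − 2.576) = Φ(-0.419) + Φ(-4.733) = 0.3377 + 0.0000 = 0.3377.

Power ≈ 0.338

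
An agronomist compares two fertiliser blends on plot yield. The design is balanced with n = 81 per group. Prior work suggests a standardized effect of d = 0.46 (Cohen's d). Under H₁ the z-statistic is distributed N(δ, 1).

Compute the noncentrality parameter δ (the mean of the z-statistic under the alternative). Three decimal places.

δ ≈ 2.927

δ = d·√(n/2) = 0.46 × √(81/2) = 2.9274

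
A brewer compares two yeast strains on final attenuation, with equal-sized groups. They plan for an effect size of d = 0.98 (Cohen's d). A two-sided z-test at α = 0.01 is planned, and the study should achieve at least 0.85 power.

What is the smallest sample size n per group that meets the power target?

n = 28 per group

For power 0.85 need Φ(δ − z_{0.005}) = 0.85, so δ = z_{0.005} + z_{0.15} = 2.576 + 1.036 = 3.612.
(The Φ(−δ − z_{α/2}) term is vanishingly small for δ > 0 and is dropped in the standard sample-size formula.)
δ = d·√(n/2) ⇒ n = 2(δ/d)² = 2 × (3.612 / 0.98)² = 27.17.
Round up to the next whole unit.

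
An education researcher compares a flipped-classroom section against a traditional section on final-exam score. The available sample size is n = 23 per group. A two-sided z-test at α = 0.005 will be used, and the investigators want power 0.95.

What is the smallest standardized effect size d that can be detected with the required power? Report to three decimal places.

Need Φ(δ − 2.807) = 0.95, so δ = 2.807 + 1.645 = 4.452.
(The second rejection-region term Φ(−δ − z_{α/2}) is negligible and dropped.)
δ = d·√(n/2) ⇒ d = δ/√(n/2) = 4.452/√(23/2) = 1.3128.

d ≈ 1.313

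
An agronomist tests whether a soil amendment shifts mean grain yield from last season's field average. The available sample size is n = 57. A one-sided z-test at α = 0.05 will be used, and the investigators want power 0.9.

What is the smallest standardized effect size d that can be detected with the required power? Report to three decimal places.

d ≈ 0.388

Need Φ(δ − 1.645) = 0.9, so δ = 1.645 + 1.282 = 2.926.
δ = d·√n ⇒ d = δ/√n = 2.926/√57 = 0.3876.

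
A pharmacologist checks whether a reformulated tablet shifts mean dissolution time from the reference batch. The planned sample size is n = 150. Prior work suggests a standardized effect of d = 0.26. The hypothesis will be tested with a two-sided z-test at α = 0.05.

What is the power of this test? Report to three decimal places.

Noncentrality parameter: δ = d·√n = 0.26 × √150 = 3.1843
Two-sided α = 0.05 → critical value z_{0.025} = 1.960.
Power = Φ(δ − 1.960) + Φ(−δ − 1.960) = Φ(1.224) + Φ(-5.144) = 0.8896 + 0.0000 = 0.8896.

Power ≈ 0.890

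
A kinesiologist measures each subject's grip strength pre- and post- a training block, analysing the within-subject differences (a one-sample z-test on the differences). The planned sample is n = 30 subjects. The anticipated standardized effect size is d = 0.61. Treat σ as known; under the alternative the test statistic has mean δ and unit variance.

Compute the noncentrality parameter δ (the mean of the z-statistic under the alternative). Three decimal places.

δ ≈ 3.341

The noncentrality parameter scales effect size by the design's sample-size factor: δ = d·√n = 0.61 × √30 = 3.3411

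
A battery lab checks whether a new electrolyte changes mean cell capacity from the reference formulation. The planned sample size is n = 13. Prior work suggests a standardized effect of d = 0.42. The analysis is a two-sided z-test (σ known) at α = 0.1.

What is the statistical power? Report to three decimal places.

Noncentrality parameter: δ = d·√n = 0.42 × √13 = 1.5143
Critical value for a two-sided test at α = 0.1: z_{α/2} = 1.645.
Power = Φ(δ − 1.645) + Φ(−δ − 1.645) = Φ(-0.131) + Φ(-3.159) = 0.4481 + 0.0008 = 0.4489.

Power ≈ 0.449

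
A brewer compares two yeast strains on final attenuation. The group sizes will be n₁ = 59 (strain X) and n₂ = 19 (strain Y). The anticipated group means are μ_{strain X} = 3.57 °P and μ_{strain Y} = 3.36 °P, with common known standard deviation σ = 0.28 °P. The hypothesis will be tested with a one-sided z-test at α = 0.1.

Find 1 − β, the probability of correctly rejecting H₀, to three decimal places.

Standardized effect: d = |μ_{strain X} − μ_{strain Y}| / σ = |3.57 − 3.36| / 0.28 = 0.7500
Noncentrality parameter: δ = d / √(1/n₁ + 1/n₂) = 0.7500 / √(1/59 + 1/19) = 2.8433
One-sided α = 0.1 → critical value z_{0.1} = 1.282.
Power = P(Z > 1.282 − δ) = Φ(1.562) = 0.9408.

Power ≈ 0.941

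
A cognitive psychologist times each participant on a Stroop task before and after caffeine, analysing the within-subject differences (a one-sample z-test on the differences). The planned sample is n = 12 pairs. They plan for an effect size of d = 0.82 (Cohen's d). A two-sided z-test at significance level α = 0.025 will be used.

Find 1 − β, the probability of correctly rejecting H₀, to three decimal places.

Power ≈ 0.725

Noncentrality parameter: δ = d·√n = 0.82 × √12 = 2.8406
Two-sided α = 0.025 → critical value z_{0.0125} = 2.241.
Power = Φ(δ − 2.241) + Φ(−δ − 2.241) = Φ(0.599) + Φ(-5.082) = 0.7255 + 0.0000 = 0.7255.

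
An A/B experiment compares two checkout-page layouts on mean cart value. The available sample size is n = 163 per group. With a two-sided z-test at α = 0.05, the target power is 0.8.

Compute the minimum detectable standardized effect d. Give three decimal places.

d ≈ 0.310

Required noncentrality: δ = z_{0.025} + z_{0.20} = 1.960 + 0.842 = 2.802.
(Lower-tail contribution to power is negligible for δ > 0.)
δ = d·√(n/2) ⇒ d = δ/√(n/2) = 2.802/√(163/2) = 0.3103.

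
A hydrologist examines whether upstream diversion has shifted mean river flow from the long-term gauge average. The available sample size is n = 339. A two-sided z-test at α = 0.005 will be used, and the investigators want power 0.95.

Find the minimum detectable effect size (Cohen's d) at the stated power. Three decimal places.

Need Φ(δ − 2.807) = 0.95, so δ = 2.807 + 1.645 = 4.452.
(Lower-tail contribution to power is negligible for δ > 0.)
δ = d·√n ⇒ d = δ/√n = 4.452/√339 = 0.2418.

d ≈ 0.242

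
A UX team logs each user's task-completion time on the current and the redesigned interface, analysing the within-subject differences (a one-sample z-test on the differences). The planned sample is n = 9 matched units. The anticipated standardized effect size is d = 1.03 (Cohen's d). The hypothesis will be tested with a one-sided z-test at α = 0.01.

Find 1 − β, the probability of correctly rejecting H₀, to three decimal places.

Noncentrality parameter: δ = d·√n = 1.03 × √9 = 3.0900
Critical value for a one-sided test at α = 0.01: z_α = 2.326.
Power = Φ(δ − 2.326) = Φ(0.764) = 0.7775.

Power ≈ 0.777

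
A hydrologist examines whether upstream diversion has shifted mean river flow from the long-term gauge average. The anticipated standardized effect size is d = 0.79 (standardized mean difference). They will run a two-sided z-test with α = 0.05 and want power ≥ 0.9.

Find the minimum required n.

n = 17

For power 0.9 need Φ(δ − z_{0.025}) = 0.9, so δ = z_{0.025} + z_{0.10} = 1.960 + 1.282 = 3.242.
(Ignoring the negligible lower-tail rejection probability gives the usual closed-form inversion.)
δ = d·√n ⇒ n = (δ/d)² = (3.242 / 0.79)² = 16.84.
Rounding up, n = 17.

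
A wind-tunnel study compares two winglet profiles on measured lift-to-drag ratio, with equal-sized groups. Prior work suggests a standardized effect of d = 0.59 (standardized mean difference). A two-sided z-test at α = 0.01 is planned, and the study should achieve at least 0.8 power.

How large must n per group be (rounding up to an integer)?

Set Φ(δ − 2.576) = 0.8; then δ − 2.576 = Φ⁻¹(0.8) = 0.842, giving δ = 3.417.
(For δ > 0 the lower-tail rejection region contributes negligibly to power, so the one-term inversion is standard.)
δ = d·√(n/2) ⇒ n = 2(δ/d)² = 2 × (3.417 / 0.59)² = 67.10.
Round up to the next whole unit.

n = 68 per group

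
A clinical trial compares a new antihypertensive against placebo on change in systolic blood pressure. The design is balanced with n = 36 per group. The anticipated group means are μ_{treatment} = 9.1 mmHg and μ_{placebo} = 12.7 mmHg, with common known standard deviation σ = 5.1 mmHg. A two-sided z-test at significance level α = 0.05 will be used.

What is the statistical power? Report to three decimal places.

Standardized effect: d = |μ_{treatment} − μ_{placebo}| / σ = |9.1 − 12.7| / 5.1 = 0.7059
Noncentrality parameter: δ = d·√(n/2) = 0.7059 × √(36/2) = 2.9948
Two-sided α = 0.05 → critical value z_{0.025} = 1.960.
Power = Φ(δ − 1.960) + Φ(−δ − 1.960) = Φ(1.035) + Φ(-4.955) = 0.8496 + 0.0000 = 0.8496.

Power ≈ 0.850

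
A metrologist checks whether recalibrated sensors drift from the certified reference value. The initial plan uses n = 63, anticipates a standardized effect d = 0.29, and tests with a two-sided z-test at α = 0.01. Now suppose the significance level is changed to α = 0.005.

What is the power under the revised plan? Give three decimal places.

Power ≈ 0.307

δ = d·√n = 0.29 × √63 = 2.3018 (unchanged). New critical value: z_{0.0025} = 2.807.
Revised power = Φ(δ − 2.807) + Φ(−δ − 2.807) = Φ(-0.505) + Φ(-5.109) = 0.3067 + 0.0000 = 0.3067.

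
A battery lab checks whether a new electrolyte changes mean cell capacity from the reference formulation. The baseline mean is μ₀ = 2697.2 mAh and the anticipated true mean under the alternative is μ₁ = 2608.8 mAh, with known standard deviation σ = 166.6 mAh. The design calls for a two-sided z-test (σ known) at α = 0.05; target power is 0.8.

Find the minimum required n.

n = 28

Standardized effect: d = |μ₁ − μ₀| / σ = |2608.8 − 2697.2| / 166.6 = 0.5306
For power 0.8 need Φ(δ − z_{0.025}) = 0.8, so δ = z_{0.025} + z_{0.20} = 1.960 + 0.842 = 2.802.
(For δ > 0 the lower-tail rejection region contributes negligibly to power, so the one-term inversion is standard.)
δ = d·√n ⇒ n = (δ/d)² = (2.802 / 0.5306)² = 27.88.
Rounding up, n = 28.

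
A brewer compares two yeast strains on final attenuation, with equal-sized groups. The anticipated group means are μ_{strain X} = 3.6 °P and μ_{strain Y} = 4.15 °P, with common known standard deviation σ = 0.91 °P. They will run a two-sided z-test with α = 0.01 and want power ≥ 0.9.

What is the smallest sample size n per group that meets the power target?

n = 82 per group

Standardized effect: d = |μ_{strain X} − μ_{strain Y}| / σ = |3.6 − 4.15| / 0.91 = 0.6044
For power 0.9 need Φ(δ − z_{0.005}) = 0.9, so δ = z_{0.005} + z_{0.10} = 2.576 + 1.282 = 3.857.
(Ignoring the negligible lower-tail rejection probability gives the usual closed-form inversion.)
δ = d·√(n/2) ⇒ n = 2(δ/d)² = 2 × (3.857 / 0.6044)² = 81.47.
Round up to the next whole unit.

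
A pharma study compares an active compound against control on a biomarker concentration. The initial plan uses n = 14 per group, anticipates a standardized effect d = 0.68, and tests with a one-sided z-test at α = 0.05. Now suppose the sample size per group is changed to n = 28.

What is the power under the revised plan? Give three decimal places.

Power ≈ 0.816

With n = 28 per group: δ = d·√(n/2) = 0.68 × √(28/2) = 2.5443. Critical value z_{0.05} = 1.645.
Revised power = Φ(δ − 1.645) = Φ(0.899) = 0.8158.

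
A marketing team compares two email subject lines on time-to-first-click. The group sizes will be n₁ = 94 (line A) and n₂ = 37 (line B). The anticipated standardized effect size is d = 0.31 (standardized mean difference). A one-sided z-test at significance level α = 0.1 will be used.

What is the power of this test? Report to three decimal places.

Noncentrality parameter: δ = d / √(1/n₁ + 1/n₂) = 0.31 / √(1/94 + 1/37) = 1.5973
One-sided α = 0.1 → critical value z_{0.1} = 1.282.
Power = P(Z > 1.282 − δ) = Φ(0.316) = 0.6239.

Power ≈ 0.624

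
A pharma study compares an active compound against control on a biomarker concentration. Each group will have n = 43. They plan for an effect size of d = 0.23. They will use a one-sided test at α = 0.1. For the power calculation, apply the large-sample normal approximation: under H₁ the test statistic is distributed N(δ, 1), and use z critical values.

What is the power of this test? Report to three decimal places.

Noncentrality parameter: δ = d·√(n/2) = 0.23 × √(43/2) = 1.0665
One-sided α = 0.1 → critical value z_{0.1} = 1.282.
Power = Φ(δ − 1.282) = Φ(-0.215) = 0.4149.

Power ≈ 0.415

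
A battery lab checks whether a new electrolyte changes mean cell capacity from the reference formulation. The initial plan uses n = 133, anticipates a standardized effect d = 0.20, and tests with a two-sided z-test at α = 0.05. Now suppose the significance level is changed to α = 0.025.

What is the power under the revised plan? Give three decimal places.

Power ≈ 0.526

δ = d·√n = 0.20 × √133 = 2.3065 (unchanged). New critical value: z_{0.0125} = 2.241.
Revised power = Φ(δ − 2.241) + Φ(−δ − 2.241) = Φ(0.065) + Φ(-4.548) = 0.5260 + 0.0000 = 0.5260.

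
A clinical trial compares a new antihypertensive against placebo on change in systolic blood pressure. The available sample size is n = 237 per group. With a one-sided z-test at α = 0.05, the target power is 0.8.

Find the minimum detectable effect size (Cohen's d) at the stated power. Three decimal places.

d ≈ 0.228

Need Φ(δ − 1.645) = 0.8, so δ = 1.645 + 0.842 = 2.486.
δ = d·√(n/2) ⇒ d = δ/√(n/2) = 2.486/√(237/2) = 0.2284.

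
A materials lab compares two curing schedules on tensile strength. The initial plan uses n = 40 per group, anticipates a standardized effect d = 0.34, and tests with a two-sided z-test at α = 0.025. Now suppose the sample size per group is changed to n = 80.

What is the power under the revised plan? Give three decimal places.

Power ≈ 0.464

With n = 80 per group: δ = d·√(n/2) = 0.34 × √(80/2) = 2.1503. Critical value z_{0.0125} = 2.241.
Revised power = Φ(δ − 2.241) + Φ(−δ − 2.241) = Φ(-0.091) + Φ(-4.392) = 0.4637 + 0.0000 = 0.4637.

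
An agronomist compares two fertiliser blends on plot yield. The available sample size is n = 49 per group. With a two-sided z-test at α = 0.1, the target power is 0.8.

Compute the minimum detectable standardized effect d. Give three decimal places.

Required noncentrality: δ = z_{0.05} + z_{0.20} = 1.645 + 0.842 = 2.486.
(Lower-tail contribution to power is negligible for δ > 0.)
δ = d·√(n/2) ⇒ d = δ/√(n/2) = 2.486/√(49/2) = 0.5023.

d ≈ 0.502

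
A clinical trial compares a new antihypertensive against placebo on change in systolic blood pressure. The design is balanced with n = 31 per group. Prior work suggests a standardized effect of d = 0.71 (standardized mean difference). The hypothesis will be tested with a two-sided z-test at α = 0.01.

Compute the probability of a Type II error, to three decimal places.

Noncentrality parameter: δ = d·√(n/2) = 0.71 × √(31/2) = 2.7953
Two-sided α = 0.01 → critical value z_{0.005} = 2.576.
Power = Φ(δ − 2.576) + Φ(−δ − 2.576) = Φ(0.219) + Φ(-5.371) = 0.5868 + 0.0000 = 0.5868.
Type II error: β = 1 − power = 1 − 0.5868 = 0.4132.

β ≈ 0.413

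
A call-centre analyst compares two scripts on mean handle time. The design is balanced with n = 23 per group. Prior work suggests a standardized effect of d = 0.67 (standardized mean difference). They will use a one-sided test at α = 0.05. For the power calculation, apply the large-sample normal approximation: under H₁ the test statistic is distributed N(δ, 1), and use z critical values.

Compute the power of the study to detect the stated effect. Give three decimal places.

Power ≈ 0.735

Noncentrality parameter: δ = d·√(n/2) = 0.67 × √(23/2) = 2.2721
One-sided α = 0.05 → critical value z_{0.05} = 1.645.
Power = P(Z > 1.645 − δ) = Φ(0.627) = 0.7347.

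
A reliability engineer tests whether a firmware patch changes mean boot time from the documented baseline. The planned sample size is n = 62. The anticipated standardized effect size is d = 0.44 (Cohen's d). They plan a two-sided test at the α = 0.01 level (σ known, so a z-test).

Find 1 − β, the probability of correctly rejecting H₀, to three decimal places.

Noncentrality parameter: δ = d·√n = 0.44 × √62 = 3.4646
Two-sided α = 0.01 → critical value z_{0.005} = 2.576.
Power = Φ(δ − 2.576) + Φ(−δ − 2.576) = Φ(0.889) + Φ(-6.040) = 0.8129 + 0.0000 = 0.8129.

Power ≈ 0.813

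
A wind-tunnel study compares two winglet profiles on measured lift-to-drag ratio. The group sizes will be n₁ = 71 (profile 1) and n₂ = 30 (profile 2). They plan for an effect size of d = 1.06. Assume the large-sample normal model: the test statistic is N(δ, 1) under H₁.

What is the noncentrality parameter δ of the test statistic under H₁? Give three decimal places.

δ ≈ 4.868

The noncentrality parameter scales effect size by the design's sample-size factor: δ = d / √(1/n₁ + 1/n₂) = 1.06 / √(1/71 + 1/30) = 4.8678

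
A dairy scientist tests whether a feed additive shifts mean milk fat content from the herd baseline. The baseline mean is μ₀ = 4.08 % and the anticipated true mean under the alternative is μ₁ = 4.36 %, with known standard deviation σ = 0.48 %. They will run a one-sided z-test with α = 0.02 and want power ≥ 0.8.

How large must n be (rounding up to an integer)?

n = 25

Standardized effect: d = |μ₁ − μ₀| / σ = |4.36 − 4.08| / 0.48 = 0.5833
For power 0.8 need Φ(δ − z_{0.02}) = 0.8, so δ = z_{0.02} + z_{0.20} = 2.054 + 0.842 = 2.895.
δ = d·√n ⇒ n = (δ/d)² = (2.895 / 0.5833)² = 24.64.
Round up to the next whole unit.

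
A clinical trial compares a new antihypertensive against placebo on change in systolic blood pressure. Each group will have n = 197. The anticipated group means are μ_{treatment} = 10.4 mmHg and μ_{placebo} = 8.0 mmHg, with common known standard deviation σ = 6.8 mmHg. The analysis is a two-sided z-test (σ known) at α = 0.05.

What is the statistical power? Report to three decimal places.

Standardized effect: d = |μ_{treatment} − μ_{placebo}| / σ = |10.4 − 8.0| / 6.8 = 0.3529
Noncentrality parameter: δ = d·√(n/2) = 0.3529 × √(197/2) = 3.5028
Critical value for a two-sided test at α = 0.05: z_{α/2} = 1.960.
Power = Φ(δ − 1.960) + Φ(−δ − 1.960) = Φ(1.543) + Φ(-5.463) = 0.9386 + 0.0000 = 0.9386.

Power ≈ 0.939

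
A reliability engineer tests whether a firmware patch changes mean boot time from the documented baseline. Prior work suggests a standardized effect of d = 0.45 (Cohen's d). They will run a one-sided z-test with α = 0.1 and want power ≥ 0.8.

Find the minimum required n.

n = 23

Set Φ(δ − 1.282) = 0.8; then δ − 1.282 = Φ⁻¹(0.8) = 0.842, giving δ = 2.123.
δ = d·√n ⇒ n = (δ/d)² = (2.123 / 0.45)² = 22.26.
Rounding up, n = 23.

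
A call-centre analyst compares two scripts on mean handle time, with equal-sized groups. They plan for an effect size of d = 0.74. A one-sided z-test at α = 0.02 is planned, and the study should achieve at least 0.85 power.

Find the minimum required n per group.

n = 35 per group

Set Φ(δ − 2.054) = 0.85; then δ − 2.054 = Φ⁻¹(0.85) = 1.036, giving δ = 3.090.
δ = d·√(n/2) ⇒ n = 2(δ/d)² = 2 × (3.090 / 0.74)² = 34.88.
Rounding up, n = 35 per group.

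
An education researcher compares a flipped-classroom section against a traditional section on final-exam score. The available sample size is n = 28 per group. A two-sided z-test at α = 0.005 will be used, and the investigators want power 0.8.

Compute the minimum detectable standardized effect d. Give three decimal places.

d ≈ 0.975

Need Φ(δ − 2.807) = 0.8, so δ = 2.807 + 0.842 = 3.649.
(The second rejection-region term Φ(−δ − z_{α/2}) is negligible and dropped.)
δ = d·√(n/2) ⇒ d = δ/√(n/2) = 3.649/√(28/2) = 0.9751.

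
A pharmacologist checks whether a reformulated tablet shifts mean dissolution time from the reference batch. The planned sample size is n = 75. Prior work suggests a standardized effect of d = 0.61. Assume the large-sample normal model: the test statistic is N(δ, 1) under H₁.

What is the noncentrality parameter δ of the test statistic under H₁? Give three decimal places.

δ ≈ 5.283

δ = d·√n = 0.61 × √75 = 5.2828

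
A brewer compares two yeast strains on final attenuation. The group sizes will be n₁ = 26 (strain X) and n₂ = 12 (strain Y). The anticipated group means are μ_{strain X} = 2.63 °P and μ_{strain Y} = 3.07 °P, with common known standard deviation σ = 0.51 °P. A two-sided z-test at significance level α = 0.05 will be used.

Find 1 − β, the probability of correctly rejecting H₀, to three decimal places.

Power ≈ 0.696

Standardized effect: d = |μ_{strain X} − μ_{strain Y}| / σ = |2.63 − 3.07| / 0.51 = 0.8627
Noncentrality parameter: δ = d / √(1/n₁ + 1/n₂) = 0.8627 / √(1/26 + 1/12) = 2.4721
Critical value for a two-sided test at α = 0.05: z_{α/2} = 1.960.
Power = Φ(δ − 1.960) + Φ(−δ − 1.960) = Φ(0.512) + Φ(-4.432) = 0.6957 + 0.0000 = 0.6957.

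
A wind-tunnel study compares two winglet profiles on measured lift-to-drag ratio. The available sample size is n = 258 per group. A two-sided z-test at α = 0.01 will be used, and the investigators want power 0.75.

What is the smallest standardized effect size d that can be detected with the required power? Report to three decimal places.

d ≈ 0.286

Need Φ(δ − 2.576) = 0.75, so δ = 2.576 + 0.674 = 3.250.
(Lower-tail contribution to power is negligible for δ > 0.)
δ = d·√(n/2) ⇒ d = δ/√(n/2) = 3.250/√(258/2) = 0.2862.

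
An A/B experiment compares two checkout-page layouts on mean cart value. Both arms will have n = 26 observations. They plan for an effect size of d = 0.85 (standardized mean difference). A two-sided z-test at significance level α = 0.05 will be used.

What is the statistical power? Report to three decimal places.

Noncentrality parameter: δ = d·√(n/2) = 0.85 × √(26/2) = 3.0647
Two-sided α = 0.05 → critical value z_{0.025} = 1.960.
Power = Φ(δ − 1.960) + Φ(−δ − 1.960) = Φ(1.105) + Φ(-5.025) = 0.8654 + 0.0000 = 0.8654.

Power ≈ 0.865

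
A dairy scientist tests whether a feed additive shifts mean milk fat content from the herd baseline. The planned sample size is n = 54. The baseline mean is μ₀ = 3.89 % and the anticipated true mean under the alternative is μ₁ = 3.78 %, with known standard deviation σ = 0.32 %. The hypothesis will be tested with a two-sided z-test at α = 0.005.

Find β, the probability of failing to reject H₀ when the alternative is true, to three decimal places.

β ≈ 0.611

Standardized effect: d = |μ₁ − μ₀| / σ = |3.78 − 3.89| / 0.32 = 0.3438
Noncentrality parameter: δ = d·√n = 0.3438 × √54 = 2.5260
Two-sided α = 0.005 → critical value z_{0.0025} = 2.807.
Power = Φ(δ − 2.807) + Φ(−δ − 2.807) = Φ(-0.281) + Φ(-5.333) = 0.3894 + 0.0000 = 0.3894.
Type II error: β = 1 − power = 1 − 0.3894 = 0.6106.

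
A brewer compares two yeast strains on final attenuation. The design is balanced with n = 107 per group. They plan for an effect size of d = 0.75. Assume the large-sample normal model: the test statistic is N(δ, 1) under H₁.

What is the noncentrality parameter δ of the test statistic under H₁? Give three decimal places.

δ ≈ 5.486

δ = d·√(n/2) = 0.75 × √(107/2) = 5.4858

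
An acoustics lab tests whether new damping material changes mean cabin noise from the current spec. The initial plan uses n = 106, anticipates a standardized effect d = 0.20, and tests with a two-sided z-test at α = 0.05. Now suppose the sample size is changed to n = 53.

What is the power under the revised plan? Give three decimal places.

Power ≈ 0.307

With n = 53: δ = d·√n = 0.20 × √53 = 1.4560. Critical value z_{0.025} = 1.960.
Revised power = Φ(δ − 1.960) + Φ(−δ − 1.960) = Φ(-0.504) + Φ(-3.416) = 0.3072 + 0.0003 = 0.3075.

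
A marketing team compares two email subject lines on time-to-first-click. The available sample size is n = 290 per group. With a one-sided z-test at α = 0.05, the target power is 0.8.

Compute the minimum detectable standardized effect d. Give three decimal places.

d ≈ 0.206

Required noncentrality: δ = z_{0.05} + z_{0.20} = 1.645 + 0.842 = 2.486.
δ = d·√(n/2) ⇒ d = δ/√(n/2) = 2.486/√(290/2) = 0.2065.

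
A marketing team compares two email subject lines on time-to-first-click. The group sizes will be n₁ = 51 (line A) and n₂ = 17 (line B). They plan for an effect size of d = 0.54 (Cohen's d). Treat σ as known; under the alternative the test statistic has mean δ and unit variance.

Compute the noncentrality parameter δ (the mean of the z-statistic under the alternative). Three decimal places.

δ ≈ 1.928

The noncentrality parameter scales effect size by the design's sample-size factor: δ = d / √(1/n₁ + 1/n₂) = 0.54 / √(1/51 + 1/17) = 1.9282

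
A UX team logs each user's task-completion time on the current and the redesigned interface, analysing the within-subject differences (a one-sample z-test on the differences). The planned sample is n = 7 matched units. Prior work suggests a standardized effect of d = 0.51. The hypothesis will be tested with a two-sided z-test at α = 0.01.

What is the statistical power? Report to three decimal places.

Noncentrality parameter: δ = d·√n = 0.51 × √7 = 1.3493
Critical value for a two-sided test at α = 0.01: z_{α/2} = 2.576.
Power = Φ(δ − 2.576) + Φ(−δ − 2.576) = Φ(-1.226) + Φ(-3.925) = 0.1100 + 0.0000 = 0.1100.

Power ≈ 0.110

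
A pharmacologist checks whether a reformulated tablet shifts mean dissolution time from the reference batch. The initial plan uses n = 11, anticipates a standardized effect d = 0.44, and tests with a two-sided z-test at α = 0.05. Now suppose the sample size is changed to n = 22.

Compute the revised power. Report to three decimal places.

Power ≈ 0.541

With n = 22: δ = d·√n = 0.44 × √22 = 2.0638. Critical value z_{0.025} = 1.960.
Revised power = Φ(δ − 1.960) + Φ(−δ − 1.960) = Φ(0.104) + Φ(-4.024) = 0.5413 + 0.0000 = 0.5414.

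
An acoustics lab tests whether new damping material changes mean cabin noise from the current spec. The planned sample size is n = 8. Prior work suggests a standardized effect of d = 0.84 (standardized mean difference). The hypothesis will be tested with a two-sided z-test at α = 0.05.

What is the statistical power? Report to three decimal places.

Power ≈ 0.661

Noncentrality parameter: δ = d·√n = 0.84 × √8 = 2.3759
Critical value for a two-sided test at α = 0.05: z_{α/2} = 1.960.
Power = Φ(δ − 1.960) + Φ(−δ − 1.960) = Φ(0.416) + Φ(-4.336) = 0.6613 + 0.0000 = 0.6613.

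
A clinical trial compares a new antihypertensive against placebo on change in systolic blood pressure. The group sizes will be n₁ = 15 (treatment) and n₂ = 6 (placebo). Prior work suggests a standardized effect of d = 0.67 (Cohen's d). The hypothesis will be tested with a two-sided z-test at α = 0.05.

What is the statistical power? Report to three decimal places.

Noncentrality parameter: δ = d / √(1/n₁ + 1/n₂) = 0.67 / √(1/15 + 1/6) = 1.3870
Critical value for a two-sided test at α = 0.05: z_{α/2} = 1.960.
Power = Φ(δ − 1.960) + Φ(−δ − 1.960) = Φ(-0.573) + Φ(-3.347) = 0.2833 + 0.0004 = 0.2838.

Power ≈ 0.284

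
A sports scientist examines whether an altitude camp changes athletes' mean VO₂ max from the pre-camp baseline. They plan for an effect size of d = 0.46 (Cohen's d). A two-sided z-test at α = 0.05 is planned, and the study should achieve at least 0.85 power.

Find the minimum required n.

n = 43

For power 0.85 need Φ(δ − z_{0.025}) = 0.85, so δ = z_{0.025} + z_{0.15} = 1.960 + 1.036 = 2.996.
(For δ > 0 the lower-tail rejection region contributes negligibly to power, so the one-term inversion is standard.)
δ = d·√n ⇒ n = (δ/d)² = (2.996 / 0.46)² = 42.43.
Round up to the next whole unit.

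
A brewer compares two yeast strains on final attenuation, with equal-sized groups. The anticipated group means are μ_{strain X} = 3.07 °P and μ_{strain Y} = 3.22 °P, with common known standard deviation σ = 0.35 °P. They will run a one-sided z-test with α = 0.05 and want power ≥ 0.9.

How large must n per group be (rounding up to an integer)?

Standardized effect: d = |μ_{strain X} − μ_{strain Y}| / σ = |3.07 − 3.22| / 0.35 = 0.4286
For power 0.9 need Φ(δ − z_{0.05}) = 0.9, so δ = z_{0.05} + z_{0.10} = 1.645 + 1.282 = 2.926.
δ = d·√(n/2) ⇒ n = 2(δ/d)² = 2 × (2.926 / 0.4286)² = 93.25.
Rounding up, n = 94 per group.

n = 94 per group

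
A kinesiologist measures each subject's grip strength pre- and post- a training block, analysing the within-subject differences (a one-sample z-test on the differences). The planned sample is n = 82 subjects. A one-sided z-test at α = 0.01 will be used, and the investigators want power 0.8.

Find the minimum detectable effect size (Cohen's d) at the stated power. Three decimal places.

Required noncentrality: δ = z_{0.01} + z_{0.20} = 2.326 + 0.842 = 3.168.
δ = d·√n ⇒ d = δ/√n = 3.168/√82 = 0.3498.

d ≈ 0.350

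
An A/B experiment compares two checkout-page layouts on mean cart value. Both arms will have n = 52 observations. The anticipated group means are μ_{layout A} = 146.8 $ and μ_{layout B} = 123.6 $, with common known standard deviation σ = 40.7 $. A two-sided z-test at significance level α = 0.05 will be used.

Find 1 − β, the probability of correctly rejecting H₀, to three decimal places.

Power ≈ 0.828

Standardized effect: d = |μ_{layout A} − μ_{layout B}| / σ = |146.8 − 123.6| / 40.7 = 0.5700
Noncentrality parameter: δ = d·√(n/2) = 0.5700 × √(52/2) = 2.9066
Two-sided α = 0.05 → critical value z_{0.025} = 1.960.
Power = Φ(δ − 1.960) + Φ(−δ − 1.960) = Φ(0.947) + Φ(-4.867) = 0.8281 + 0.0000 = 0.8281.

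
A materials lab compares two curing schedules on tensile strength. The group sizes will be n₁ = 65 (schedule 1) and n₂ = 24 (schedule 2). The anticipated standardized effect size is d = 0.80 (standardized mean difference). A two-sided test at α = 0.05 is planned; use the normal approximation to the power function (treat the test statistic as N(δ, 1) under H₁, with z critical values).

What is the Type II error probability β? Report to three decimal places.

Noncentrality parameter: λ = d / √(1/n₁ + 1/n₂) = 0.80 / √(1/65 + 1/24) = 3.3493
Critical value for a two-sided test at α = 0.05: z_{α/2} = 1.960.
Power = Φ(λ − 1.960) + Φ(−λ − 1.960) = Φ(1.389) + Φ(-5.309) = 0.9176 + 0.0000 = 0.9176.
Type II error: β = 1 − power = 1 − 0.9176 = 0.0824.

β ≈ 0.082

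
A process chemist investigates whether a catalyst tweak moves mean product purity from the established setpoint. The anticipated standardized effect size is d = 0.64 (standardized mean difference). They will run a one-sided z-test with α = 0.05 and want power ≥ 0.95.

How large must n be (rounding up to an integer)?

n = 27

Set Φ(δ − 1.645) = 0.95; then δ − 1.645 = Φ⁻¹(0.95) = 1.645, giving δ = 3.290.
δ = d·√n ⇒ n = (δ/d)² = (3.290 / 0.64)² = 26.42.
Round up to the next whole unit.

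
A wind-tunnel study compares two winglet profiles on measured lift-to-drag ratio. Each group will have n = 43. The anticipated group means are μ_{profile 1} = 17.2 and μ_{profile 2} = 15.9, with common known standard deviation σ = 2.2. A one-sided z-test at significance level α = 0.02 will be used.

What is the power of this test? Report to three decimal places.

Standardized effect: d = |μ_{profile 1} − μ_{profile 2}| / σ = |17.2 − 15.9| / 2.2 = 0.5909
Noncentrality parameter: δ = d·√(n/2) = 0.5909 × √(43/2) = 2.7399
Critical value for a one-sided test at α = 0.02: z_α = 2.054.
Power = Φ(δ − 2.054) = Φ(0.686) = 0.7537.

Power ≈ 0.754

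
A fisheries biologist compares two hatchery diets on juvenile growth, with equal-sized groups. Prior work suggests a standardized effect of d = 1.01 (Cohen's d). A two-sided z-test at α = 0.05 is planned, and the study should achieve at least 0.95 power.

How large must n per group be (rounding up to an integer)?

For power 0.95 need Φ(δ − z_{0.025}) = 0.95, so δ = z_{0.025} + z_{0.05} = 1.960 + 1.645 = 3.605.
(Ignoring the negligible lower-tail rejection probability gives the usual closed-form inversion.)
δ = d·√(n/2) ⇒ n = 2(δ/d)² = 2 × (3.605 / 1.01)² = 25.48.
Round up to the next whole unit.

n = 26 per group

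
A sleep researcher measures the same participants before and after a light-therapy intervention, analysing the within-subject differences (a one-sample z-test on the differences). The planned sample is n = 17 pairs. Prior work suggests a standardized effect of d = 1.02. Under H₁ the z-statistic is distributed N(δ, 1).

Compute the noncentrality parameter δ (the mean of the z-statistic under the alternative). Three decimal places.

δ = d·√n = 1.02 × √17 = 4.2056

δ ≈ 4.206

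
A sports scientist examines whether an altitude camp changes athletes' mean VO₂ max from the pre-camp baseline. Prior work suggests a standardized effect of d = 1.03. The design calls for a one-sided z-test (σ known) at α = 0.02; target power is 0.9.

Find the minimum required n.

n = 11

For power 0.9 need Φ(δ − z_{0.02}) = 0.9, so δ = z_{0.02} + z_{0.10} = 2.054 + 1.282 = 3.335.
δ = d·√n ⇒ n = (δ/d)² = (3.335 / 1.03)² = 10.49.
Rounding up, n = 11.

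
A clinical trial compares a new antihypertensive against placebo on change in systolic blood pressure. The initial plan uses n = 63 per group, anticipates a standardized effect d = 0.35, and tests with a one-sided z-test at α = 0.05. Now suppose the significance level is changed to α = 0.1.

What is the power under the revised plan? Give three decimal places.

Power ≈ 0.753

δ = d·√(n/2) = 0.35 × √(63/2) = 1.9644 (unchanged). New critical value: z_{0.1} = 1.282.
Revised power = Φ(δ − 1.282) = Φ(0.683) = 0.7526.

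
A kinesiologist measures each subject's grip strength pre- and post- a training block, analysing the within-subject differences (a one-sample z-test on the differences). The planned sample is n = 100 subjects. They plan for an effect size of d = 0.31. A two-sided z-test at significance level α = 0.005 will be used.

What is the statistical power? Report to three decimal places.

Noncentrality parameter: δ = d·√n = 0.31 × √100 = 3.1000
Critical value for a two-sided test at α = 0.005: z_{α/2} = 2.807.
Power = Φ(δ − 2.807) + Φ(−δ − 2.807) = Φ(0.293) + Φ(-5.907) = 0.6152 + 0.0000 = 0.6152.

Power ≈ 0.615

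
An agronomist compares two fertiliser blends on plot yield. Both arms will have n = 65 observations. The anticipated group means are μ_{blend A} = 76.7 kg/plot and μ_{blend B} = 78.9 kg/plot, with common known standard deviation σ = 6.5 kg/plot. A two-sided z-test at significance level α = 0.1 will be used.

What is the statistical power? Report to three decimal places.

Standardized effect: d = |μ_{blend A} − μ_{blend B}| / σ = |76.7 − 78.9| / 6.5 = 0.3385
Noncentrality parameter: δ = d·√(n/2) = 0.3385 × √(65/2) = 1.9295
Critical value for a two-sided test at α = 0.1: z_{α/2} = 1.645.
Power = Φ(δ − 1.645) + Φ(−δ − 1.645) = Φ(0.285) + Φ(-3.574) = 0.6121 + 0.0002 = 0.6122.

Power ≈ 0.612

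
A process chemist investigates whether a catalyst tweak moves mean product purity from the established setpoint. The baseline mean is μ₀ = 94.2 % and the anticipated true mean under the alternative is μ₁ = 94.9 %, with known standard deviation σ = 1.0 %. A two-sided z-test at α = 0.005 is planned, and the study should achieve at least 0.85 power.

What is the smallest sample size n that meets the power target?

n = 31

Standardized effect: d = |μ₁ − μ₀| / σ = |94.9 − 94.2| / 1.0 = 0.7000
For power 0.85 need Φ(δ − z_{0.0025}) = 0.85, so δ = z_{0.0025} + z_{0.15} = 2.807 + 1.036 = 3.843.
(The Φ(−δ − z_{α/2}) term is vanishingly small for δ > 0 and is dropped in the standard sample-size formula.)
δ = d·√n ⇒ n = (δ/d)² = (3.843 / 0.7000)² = 30.15.
Round up to the next whole unit.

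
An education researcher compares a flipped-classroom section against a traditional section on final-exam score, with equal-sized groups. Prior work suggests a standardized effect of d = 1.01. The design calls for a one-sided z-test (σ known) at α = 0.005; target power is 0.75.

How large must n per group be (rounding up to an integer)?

n = 21 per group

For power 0.75 need Φ(δ − z_{0.005}) = 0.75, so δ = z_{0.005} + z_{0.25} = 2.576 + 0.674 = 3.250.
δ = d·√(n/2) ⇒ n = 2(δ/d)² = 2 × (3.250 / 1.01)² = 20.71.
Round up to the next whole unit.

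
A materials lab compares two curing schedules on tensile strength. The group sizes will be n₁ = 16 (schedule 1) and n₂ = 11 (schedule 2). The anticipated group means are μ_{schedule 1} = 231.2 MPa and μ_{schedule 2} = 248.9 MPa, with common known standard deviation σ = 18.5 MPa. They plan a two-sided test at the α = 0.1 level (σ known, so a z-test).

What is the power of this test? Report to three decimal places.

Standardized effect: d = |μ_{schedule 1} − μ_{schedule 2}| / σ = |231.2 − 248.9| / 18.5 = 0.9568
Noncentrality parameter: δ = d / √(1/n₁ + 1/n₂) = 0.9568 / √(1/16 + 1/11) = 2.4427
Critical value for a two-sided test at α = 0.1: z_{α/2} = 1.645.
Power = Φ(δ − 1.645) + Φ(−δ − 1.645) = Φ(0.798) + Φ(-4.088) = 0.7875 + 0.0000 = 0.7876.

Power ≈ 0.788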